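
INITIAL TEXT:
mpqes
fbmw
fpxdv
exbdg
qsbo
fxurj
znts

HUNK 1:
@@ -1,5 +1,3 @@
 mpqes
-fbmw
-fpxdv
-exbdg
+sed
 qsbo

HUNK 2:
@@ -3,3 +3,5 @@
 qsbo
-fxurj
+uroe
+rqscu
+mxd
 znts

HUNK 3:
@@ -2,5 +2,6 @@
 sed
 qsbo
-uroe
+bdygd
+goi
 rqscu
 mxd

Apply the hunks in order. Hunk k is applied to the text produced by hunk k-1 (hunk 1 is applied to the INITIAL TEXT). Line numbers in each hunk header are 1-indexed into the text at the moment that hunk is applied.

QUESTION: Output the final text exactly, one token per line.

Hunk 1: at line 1 remove [fbmw,fpxdv,exbdg] add [sed] -> 5 lines: mpqes sed qsbo fxurj znts
Hunk 2: at line 3 remove [fxurj] add [uroe,rqscu,mxd] -> 7 lines: mpqes sed qsbo uroe rqscu mxd znts
Hunk 3: at line 2 remove [uroe] add [bdygd,goi] -> 8 lines: mpqes sed qsbo bdygd goi rqscu mxd znts

Answer: mpqes
sed
qsbo
bdygd
goi
rqscu
mxd
znts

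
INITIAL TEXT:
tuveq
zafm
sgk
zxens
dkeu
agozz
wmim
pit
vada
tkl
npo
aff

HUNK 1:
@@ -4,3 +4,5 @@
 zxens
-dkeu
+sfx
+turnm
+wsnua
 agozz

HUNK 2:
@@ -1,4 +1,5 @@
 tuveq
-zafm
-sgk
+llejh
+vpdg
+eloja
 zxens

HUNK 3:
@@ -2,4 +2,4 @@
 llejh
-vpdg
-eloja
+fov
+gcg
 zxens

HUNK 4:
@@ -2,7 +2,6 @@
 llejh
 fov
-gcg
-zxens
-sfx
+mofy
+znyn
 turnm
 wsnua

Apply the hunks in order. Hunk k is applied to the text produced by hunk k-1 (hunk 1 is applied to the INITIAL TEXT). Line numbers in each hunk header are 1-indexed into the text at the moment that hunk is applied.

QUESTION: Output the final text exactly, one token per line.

Answer: tuveq
llejh
fov
mofy
znyn
turnm
wsnua
agozz
wmim
pit
vada
tkl
npo
aff

Derivation:
Hunk 1: at line 4 remove [dkeu] add [sfx,turnm,wsnua] -> 14 lines: tuveq zafm sgk zxens sfx turnm wsnua agozz wmim pit vada tkl npo aff
Hunk 2: at line 1 remove [zafm,sgk] add [llejh,vpdg,eloja] -> 15 lines: tuveq llejh vpdg eloja zxens sfx turnm wsnua agozz wmim pit vada tkl npo aff
Hunk 3: at line 2 remove [vpdg,eloja] add [fov,gcg] -> 15 lines: tuveq llejh fov gcg zxens sfx turnm wsnua agozz wmim pit vada tkl npo aff
Hunk 4: at line 2 remove [gcg,zxens,sfx] add [mofy,znyn] -> 14 lines: tuveq llejh fov mofy znyn turnm wsnua agozz wmim pit vada tkl npo aff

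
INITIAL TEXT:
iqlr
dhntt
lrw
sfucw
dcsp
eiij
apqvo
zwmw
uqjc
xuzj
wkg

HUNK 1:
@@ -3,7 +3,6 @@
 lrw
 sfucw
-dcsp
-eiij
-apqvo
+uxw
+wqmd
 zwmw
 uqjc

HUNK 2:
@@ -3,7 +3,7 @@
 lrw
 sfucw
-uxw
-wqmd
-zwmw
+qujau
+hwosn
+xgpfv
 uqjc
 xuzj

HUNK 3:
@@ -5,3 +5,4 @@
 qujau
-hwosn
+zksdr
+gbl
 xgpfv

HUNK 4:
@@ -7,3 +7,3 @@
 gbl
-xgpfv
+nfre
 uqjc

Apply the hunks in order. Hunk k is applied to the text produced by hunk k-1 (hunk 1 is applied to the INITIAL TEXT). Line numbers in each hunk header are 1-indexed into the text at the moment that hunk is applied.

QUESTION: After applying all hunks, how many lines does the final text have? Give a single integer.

Hunk 1: at line 3 remove [dcsp,eiij,apqvo] add [uxw,wqmd] -> 10 lines: iqlr dhntt lrw sfucw uxw wqmd zwmw uqjc xuzj wkg
Hunk 2: at line 3 remove [uxw,wqmd,zwmw] add [qujau,hwosn,xgpfv] -> 10 lines: iqlr dhntt lrw sfucw qujau hwosn xgpfv uqjc xuzj wkg
Hunk 3: at line 5 remove [hwosn] add [zksdr,gbl] -> 11 lines: iqlr dhntt lrw sfucw qujau zksdr gbl xgpfv uqjc xuzj wkg
Hunk 4: at line 7 remove [xgpfv] add [nfre] -> 11 lines: iqlr dhntt lrw sfucw qujau zksdr gbl nfre uqjc xuzj wkg
Final line count: 11

Answer: 11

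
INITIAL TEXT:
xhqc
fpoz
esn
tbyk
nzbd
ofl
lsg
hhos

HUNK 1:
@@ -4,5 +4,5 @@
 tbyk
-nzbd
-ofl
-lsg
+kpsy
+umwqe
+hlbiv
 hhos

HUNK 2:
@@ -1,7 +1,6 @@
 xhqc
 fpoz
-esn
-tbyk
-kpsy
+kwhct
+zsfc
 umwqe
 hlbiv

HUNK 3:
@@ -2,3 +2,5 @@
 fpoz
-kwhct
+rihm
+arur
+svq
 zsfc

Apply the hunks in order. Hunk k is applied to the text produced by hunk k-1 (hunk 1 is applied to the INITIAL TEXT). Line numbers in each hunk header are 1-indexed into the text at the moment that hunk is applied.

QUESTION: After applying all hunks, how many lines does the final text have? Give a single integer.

Hunk 1: at line 4 remove [nzbd,ofl,lsg] add [kpsy,umwqe,hlbiv] -> 8 lines: xhqc fpoz esn tbyk kpsy umwqe hlbiv hhos
Hunk 2: at line 1 remove [esn,tbyk,kpsy] add [kwhct,zsfc] -> 7 lines: xhqc fpoz kwhct zsfc umwqe hlbiv hhos
Hunk 3: at line 2 remove [kwhct] add [rihm,arur,svq] -> 9 lines: xhqc fpoz rihm arur svq zsfc umwqe hlbiv hhos
Final line count: 9

Answer: 9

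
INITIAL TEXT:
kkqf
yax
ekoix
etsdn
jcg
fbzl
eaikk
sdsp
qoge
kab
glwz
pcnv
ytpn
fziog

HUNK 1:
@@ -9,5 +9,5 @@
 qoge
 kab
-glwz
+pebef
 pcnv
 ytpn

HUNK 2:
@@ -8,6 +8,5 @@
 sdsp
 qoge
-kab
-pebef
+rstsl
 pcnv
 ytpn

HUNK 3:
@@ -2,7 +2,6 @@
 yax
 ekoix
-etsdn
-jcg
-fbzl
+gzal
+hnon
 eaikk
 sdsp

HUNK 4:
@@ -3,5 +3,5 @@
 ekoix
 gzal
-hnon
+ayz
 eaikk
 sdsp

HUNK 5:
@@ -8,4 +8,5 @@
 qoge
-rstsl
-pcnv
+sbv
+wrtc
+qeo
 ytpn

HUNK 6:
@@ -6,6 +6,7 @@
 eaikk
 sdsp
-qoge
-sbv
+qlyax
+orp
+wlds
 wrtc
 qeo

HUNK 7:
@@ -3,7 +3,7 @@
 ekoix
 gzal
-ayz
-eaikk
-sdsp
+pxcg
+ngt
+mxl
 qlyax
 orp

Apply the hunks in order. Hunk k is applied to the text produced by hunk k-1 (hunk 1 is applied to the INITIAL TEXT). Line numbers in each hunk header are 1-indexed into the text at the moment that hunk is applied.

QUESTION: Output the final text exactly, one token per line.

Hunk 1: at line 9 remove [glwz] add [pebef] -> 14 lines: kkqf yax ekoix etsdn jcg fbzl eaikk sdsp qoge kab pebef pcnv ytpn fziog
Hunk 2: at line 8 remove [kab,pebef] add [rstsl] -> 13 lines: kkqf yax ekoix etsdn jcg fbzl eaikk sdsp qoge rstsl pcnv ytpn fziog
Hunk 3: at line 2 remove [etsdn,jcg,fbzl] add [gzal,hnon] -> 12 lines: kkqf yax ekoix gzal hnon eaikk sdsp qoge rstsl pcnv ytpn fziog
Hunk 4: at line 3 remove [hnon] add [ayz] -> 12 lines: kkqf yax ekoix gzal ayz eaikk sdsp qoge rstsl pcnv ytpn fziog
Hunk 5: at line 8 remove [rstsl,pcnv] add [sbv,wrtc,qeo] -> 13 lines: kkqf yax ekoix gzal ayz eaikk sdsp qoge sbv wrtc qeo ytpn fziog
Hunk 6: at line 6 remove [qoge,sbv] add [qlyax,orp,wlds] -> 14 lines: kkqf yax ekoix gzal ayz eaikk sdsp qlyax orp wlds wrtc qeo ytpn fziog
Hunk 7: at line 3 remove [ayz,eaikk,sdsp] add [pxcg,ngt,mxl] -> 14 lines: kkqf yax ekoix gzal pxcg ngt mxl qlyax orp wlds wrtc qeo ytpn fziog

Answer: kkqf
yax
ekoix
gzal
pxcg
ngt
mxl
qlyax
orp
wlds
wrtc
qeo
ytpn
fziog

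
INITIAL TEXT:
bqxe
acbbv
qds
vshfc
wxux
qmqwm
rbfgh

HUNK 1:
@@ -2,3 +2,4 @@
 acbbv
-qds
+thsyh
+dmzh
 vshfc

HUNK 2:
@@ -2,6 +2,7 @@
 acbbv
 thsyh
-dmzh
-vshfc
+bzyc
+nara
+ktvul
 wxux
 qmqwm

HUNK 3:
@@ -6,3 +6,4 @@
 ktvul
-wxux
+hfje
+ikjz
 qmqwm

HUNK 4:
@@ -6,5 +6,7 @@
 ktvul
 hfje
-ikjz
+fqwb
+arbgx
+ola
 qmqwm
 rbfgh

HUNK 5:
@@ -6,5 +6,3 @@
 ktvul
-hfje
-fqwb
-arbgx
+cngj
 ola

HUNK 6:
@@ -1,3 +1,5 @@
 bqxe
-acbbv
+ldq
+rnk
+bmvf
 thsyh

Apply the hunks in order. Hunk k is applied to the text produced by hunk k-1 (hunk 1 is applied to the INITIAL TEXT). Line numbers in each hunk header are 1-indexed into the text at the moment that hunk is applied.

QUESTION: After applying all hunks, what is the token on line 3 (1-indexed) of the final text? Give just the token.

Answer: rnk

Derivation:
Hunk 1: at line 2 remove [qds] add [thsyh,dmzh] -> 8 lines: bqxe acbbv thsyh dmzh vshfc wxux qmqwm rbfgh
Hunk 2: at line 2 remove [dmzh,vshfc] add [bzyc,nara,ktvul] -> 9 lines: bqxe acbbv thsyh bzyc nara ktvul wxux qmqwm rbfgh
Hunk 3: at line 6 remove [wxux] add [hfje,ikjz] -> 10 lines: bqxe acbbv thsyh bzyc nara ktvul hfje ikjz qmqwm rbfgh
Hunk 4: at line 6 remove [ikjz] add [fqwb,arbgx,ola] -> 12 lines: bqxe acbbv thsyh bzyc nara ktvul hfje fqwb arbgx ola qmqwm rbfgh
Hunk 5: at line 6 remove [hfje,fqwb,arbgx] add [cngj] -> 10 lines: bqxe acbbv thsyh bzyc nara ktvul cngj ola qmqwm rbfgh
Hunk 6: at line 1 remove [acbbv] add [ldq,rnk,bmvf] -> 12 lines: bqxe ldq rnk bmvf thsyh bzyc nara ktvul cngj ola qmqwm rbfgh
Final line 3: rnk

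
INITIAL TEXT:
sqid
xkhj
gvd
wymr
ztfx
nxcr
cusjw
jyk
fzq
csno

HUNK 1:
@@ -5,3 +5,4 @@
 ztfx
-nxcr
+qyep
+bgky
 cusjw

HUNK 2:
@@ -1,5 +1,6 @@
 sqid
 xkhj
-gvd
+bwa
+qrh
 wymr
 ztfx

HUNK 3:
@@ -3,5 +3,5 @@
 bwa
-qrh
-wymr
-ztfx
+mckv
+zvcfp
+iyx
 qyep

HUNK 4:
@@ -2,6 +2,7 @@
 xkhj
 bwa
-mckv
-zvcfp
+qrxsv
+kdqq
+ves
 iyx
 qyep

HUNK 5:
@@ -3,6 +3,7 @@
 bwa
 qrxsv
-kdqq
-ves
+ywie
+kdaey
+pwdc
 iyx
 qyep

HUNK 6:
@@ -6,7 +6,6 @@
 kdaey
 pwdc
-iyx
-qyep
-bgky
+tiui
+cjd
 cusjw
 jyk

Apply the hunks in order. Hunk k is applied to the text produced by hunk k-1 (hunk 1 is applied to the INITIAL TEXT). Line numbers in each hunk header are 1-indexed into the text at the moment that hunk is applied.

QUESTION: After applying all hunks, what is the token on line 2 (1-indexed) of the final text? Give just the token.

Hunk 1: at line 5 remove [nxcr] add [qyep,bgky] -> 11 lines: sqid xkhj gvd wymr ztfx qyep bgky cusjw jyk fzq csno
Hunk 2: at line 1 remove [gvd] add [bwa,qrh] -> 12 lines: sqid xkhj bwa qrh wymr ztfx qyep bgky cusjw jyk fzq csno
Hunk 3: at line 3 remove [qrh,wymr,ztfx] add [mckv,zvcfp,iyx] -> 12 lines: sqid xkhj bwa mckv zvcfp iyx qyep bgky cusjw jyk fzq csno
Hunk 4: at line 2 remove [mckv,zvcfp] add [qrxsv,kdqq,ves] -> 13 lines: sqid xkhj bwa qrxsv kdqq ves iyx qyep bgky cusjw jyk fzq csno
Hunk 5: at line 3 remove [kdqq,ves] add [ywie,kdaey,pwdc] -> 14 lines: sqid xkhj bwa qrxsv ywie kdaey pwdc iyx qyep bgky cusjw jyk fzq csno
Hunk 6: at line 6 remove [iyx,qyep,bgky] add [tiui,cjd] -> 13 lines: sqid xkhj bwa qrxsv ywie kdaey pwdc tiui cjd cusjw jyk fzq csno
Final line 2: xkhj

Answer: xkhj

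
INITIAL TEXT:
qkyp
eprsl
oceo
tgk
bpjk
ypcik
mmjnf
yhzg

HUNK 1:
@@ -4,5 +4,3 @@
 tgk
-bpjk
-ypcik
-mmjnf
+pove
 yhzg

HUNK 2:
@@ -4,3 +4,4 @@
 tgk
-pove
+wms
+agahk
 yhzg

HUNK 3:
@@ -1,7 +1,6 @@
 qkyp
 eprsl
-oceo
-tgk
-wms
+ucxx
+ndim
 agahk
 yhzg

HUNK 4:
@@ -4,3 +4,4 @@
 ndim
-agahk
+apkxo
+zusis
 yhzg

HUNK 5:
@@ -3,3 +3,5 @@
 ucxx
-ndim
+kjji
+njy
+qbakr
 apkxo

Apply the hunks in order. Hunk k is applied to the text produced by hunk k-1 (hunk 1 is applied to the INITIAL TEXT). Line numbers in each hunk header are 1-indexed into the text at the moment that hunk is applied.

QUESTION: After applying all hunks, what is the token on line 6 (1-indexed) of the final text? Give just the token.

Hunk 1: at line 4 remove [bpjk,ypcik,mmjnf] add [pove] -> 6 lines: qkyp eprsl oceo tgk pove yhzg
Hunk 2: at line 4 remove [pove] add [wms,agahk] -> 7 lines: qkyp eprsl oceo tgk wms agahk yhzg
Hunk 3: at line 1 remove [oceo,tgk,wms] add [ucxx,ndim] -> 6 lines: qkyp eprsl ucxx ndim agahk yhzg
Hunk 4: at line 4 remove [agahk] add [apkxo,zusis] -> 7 lines: qkyp eprsl ucxx ndim apkxo zusis yhzg
Hunk 5: at line 3 remove [ndim] add [kjji,njy,qbakr] -> 9 lines: qkyp eprsl ucxx kjji njy qbakr apkxo zusis yhzg
Final line 6: qbakr

Answer: qbakr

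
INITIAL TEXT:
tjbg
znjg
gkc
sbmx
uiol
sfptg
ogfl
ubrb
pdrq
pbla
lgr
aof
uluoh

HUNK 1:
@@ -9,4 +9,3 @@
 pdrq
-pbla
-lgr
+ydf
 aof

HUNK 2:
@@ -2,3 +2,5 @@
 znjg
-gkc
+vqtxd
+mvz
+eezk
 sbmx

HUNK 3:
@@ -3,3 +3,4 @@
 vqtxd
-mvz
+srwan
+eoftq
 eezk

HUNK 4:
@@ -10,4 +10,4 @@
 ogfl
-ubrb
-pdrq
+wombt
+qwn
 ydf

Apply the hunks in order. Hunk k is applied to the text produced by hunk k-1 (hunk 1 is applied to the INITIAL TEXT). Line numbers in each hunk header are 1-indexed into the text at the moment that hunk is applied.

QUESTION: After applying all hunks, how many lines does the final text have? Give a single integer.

Hunk 1: at line 9 remove [pbla,lgr] add [ydf] -> 12 lines: tjbg znjg gkc sbmx uiol sfptg ogfl ubrb pdrq ydf aof uluoh
Hunk 2: at line 2 remove [gkc] add [vqtxd,mvz,eezk] -> 14 lines: tjbg znjg vqtxd mvz eezk sbmx uiol sfptg ogfl ubrb pdrq ydf aof uluoh
Hunk 3: at line 3 remove [mvz] add [srwan,eoftq] -> 15 lines: tjbg znjg vqtxd srwan eoftq eezk sbmx uiol sfptg ogfl ubrb pdrq ydf aof uluoh
Hunk 4: at line 10 remove [ubrb,pdrq] add [wombt,qwn] -> 15 lines: tjbg znjg vqtxd srwan eoftq eezk sbmx uiol sfptg ogfl wombt qwn ydf aof uluoh
Final line count: 15

Answer: 15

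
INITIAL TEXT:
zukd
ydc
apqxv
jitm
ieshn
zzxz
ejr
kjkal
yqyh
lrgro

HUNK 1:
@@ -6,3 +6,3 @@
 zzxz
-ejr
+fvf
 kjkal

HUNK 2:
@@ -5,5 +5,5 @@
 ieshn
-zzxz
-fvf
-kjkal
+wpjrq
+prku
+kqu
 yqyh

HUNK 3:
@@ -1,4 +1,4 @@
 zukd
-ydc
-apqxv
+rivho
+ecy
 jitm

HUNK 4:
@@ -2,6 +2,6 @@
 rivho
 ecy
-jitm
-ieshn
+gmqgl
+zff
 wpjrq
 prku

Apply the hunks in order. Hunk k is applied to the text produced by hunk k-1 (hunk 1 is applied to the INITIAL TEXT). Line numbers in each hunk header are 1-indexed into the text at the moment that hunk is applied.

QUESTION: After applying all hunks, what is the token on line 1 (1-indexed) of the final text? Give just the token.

Hunk 1: at line 6 remove [ejr] add [fvf] -> 10 lines: zukd ydc apqxv jitm ieshn zzxz fvf kjkal yqyh lrgro
Hunk 2: at line 5 remove [zzxz,fvf,kjkal] add [wpjrq,prku,kqu] -> 10 lines: zukd ydc apqxv jitm ieshn wpjrq prku kqu yqyh lrgro
Hunk 3: at line 1 remove [ydc,apqxv] add [rivho,ecy] -> 10 lines: zukd rivho ecy jitm ieshn wpjrq prku kqu yqyh lrgro
Hunk 4: at line 2 remove [jitm,ieshn] add [gmqgl,zff] -> 10 lines: zukd rivho ecy gmqgl zff wpjrq prku kqu yqyh lrgro
Final line 1: zukd

Answer: zukd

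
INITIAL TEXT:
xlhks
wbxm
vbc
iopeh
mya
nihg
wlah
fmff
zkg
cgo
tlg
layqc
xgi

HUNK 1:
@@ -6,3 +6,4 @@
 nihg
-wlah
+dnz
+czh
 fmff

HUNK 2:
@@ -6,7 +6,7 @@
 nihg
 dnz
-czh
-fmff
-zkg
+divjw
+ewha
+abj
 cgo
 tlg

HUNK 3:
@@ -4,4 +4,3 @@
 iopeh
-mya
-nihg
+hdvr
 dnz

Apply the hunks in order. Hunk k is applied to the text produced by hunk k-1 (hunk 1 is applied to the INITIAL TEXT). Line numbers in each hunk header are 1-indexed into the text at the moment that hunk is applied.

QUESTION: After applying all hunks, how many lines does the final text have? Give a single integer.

Answer: 13

Derivation:
Hunk 1: at line 6 remove [wlah] add [dnz,czh] -> 14 lines: xlhks wbxm vbc iopeh mya nihg dnz czh fmff zkg cgo tlg layqc xgi
Hunk 2: at line 6 remove [czh,fmff,zkg] add [divjw,ewha,abj] -> 14 lines: xlhks wbxm vbc iopeh mya nihg dnz divjw ewha abj cgo tlg layqc xgi
Hunk 3: at line 4 remove [mya,nihg] add [hdvr] -> 13 lines: xlhks wbxm vbc iopeh hdvr dnz divjw ewha abj cgo tlg layqc xgi
Final line count: 13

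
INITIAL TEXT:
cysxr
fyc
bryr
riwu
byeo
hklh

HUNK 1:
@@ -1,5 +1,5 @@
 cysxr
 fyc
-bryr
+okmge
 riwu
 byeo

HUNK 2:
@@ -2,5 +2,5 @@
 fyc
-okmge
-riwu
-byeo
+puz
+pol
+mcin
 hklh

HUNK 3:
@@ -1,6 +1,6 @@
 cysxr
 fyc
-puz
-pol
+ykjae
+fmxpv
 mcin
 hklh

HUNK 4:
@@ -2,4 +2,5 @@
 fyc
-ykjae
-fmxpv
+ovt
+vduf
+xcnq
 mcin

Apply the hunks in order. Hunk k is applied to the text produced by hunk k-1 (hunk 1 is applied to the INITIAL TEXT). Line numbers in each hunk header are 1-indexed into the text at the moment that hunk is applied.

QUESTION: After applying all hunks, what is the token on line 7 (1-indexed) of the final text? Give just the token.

Answer: hklh

Derivation:
Hunk 1: at line 1 remove [bryr] add [okmge] -> 6 lines: cysxr fyc okmge riwu byeo hklh
Hunk 2: at line 2 remove [okmge,riwu,byeo] add [puz,pol,mcin] -> 6 lines: cysxr fyc puz pol mcin hklh
Hunk 3: at line 1 remove [puz,pol] add [ykjae,fmxpv] -> 6 lines: cysxr fyc ykjae fmxpv mcin hklh
Hunk 4: at line 2 remove [ykjae,fmxpv] add [ovt,vduf,xcnq] -> 7 lines: cysxr fyc ovt vduf xcnq mcin hklh
Final line 7: hklh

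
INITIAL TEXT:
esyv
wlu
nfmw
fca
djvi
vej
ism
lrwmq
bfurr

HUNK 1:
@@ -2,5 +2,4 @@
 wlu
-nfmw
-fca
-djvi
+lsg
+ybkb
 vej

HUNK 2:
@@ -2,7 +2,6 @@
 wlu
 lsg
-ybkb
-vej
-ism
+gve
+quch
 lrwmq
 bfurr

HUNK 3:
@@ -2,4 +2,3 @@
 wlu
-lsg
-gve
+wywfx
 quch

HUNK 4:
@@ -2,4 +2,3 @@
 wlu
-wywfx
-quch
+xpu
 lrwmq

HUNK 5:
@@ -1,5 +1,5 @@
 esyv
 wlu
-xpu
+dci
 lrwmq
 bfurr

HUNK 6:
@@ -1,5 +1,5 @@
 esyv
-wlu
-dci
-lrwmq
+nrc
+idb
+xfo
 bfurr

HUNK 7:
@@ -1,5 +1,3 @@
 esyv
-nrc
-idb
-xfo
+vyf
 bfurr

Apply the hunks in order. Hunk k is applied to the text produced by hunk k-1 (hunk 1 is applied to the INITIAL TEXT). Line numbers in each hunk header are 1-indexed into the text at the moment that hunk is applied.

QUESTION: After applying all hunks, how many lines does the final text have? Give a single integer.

Hunk 1: at line 2 remove [nfmw,fca,djvi] add [lsg,ybkb] -> 8 lines: esyv wlu lsg ybkb vej ism lrwmq bfurr
Hunk 2: at line 2 remove [ybkb,vej,ism] add [gve,quch] -> 7 lines: esyv wlu lsg gve quch lrwmq bfurr
Hunk 3: at line 2 remove [lsg,gve] add [wywfx] -> 6 lines: esyv wlu wywfx quch lrwmq bfurr
Hunk 4: at line 2 remove [wywfx,quch] add [xpu] -> 5 lines: esyv wlu xpu lrwmq bfurr
Hunk 5: at line 1 remove [xpu] add [dci] -> 5 lines: esyv wlu dci lrwmq bfurr
Hunk 6: at line 1 remove [wlu,dci,lrwmq] add [nrc,idb,xfo] -> 5 lines: esyv nrc idb xfo bfurr
Hunk 7: at line 1 remove [nrc,idb,xfo] add [vyf] -> 3 lines: esyv vyf bfurr
Final line count: 3

Answer: 3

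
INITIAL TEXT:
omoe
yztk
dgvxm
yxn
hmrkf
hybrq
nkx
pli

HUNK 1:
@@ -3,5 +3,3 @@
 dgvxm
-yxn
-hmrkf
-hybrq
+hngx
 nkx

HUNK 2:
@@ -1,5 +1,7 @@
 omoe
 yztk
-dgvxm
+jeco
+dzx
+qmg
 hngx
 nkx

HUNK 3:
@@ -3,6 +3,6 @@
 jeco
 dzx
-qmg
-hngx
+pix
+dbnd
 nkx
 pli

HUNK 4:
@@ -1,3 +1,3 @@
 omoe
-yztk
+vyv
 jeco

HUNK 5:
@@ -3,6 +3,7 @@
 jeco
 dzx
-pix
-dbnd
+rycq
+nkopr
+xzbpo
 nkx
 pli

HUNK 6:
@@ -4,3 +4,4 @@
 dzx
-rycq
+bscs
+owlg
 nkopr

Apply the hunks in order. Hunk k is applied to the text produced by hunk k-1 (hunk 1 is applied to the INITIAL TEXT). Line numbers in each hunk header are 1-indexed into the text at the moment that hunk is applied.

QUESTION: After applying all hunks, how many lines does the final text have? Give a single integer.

Answer: 10

Derivation:
Hunk 1: at line 3 remove [yxn,hmrkf,hybrq] add [hngx] -> 6 lines: omoe yztk dgvxm hngx nkx pli
Hunk 2: at line 1 remove [dgvxm] add [jeco,dzx,qmg] -> 8 lines: omoe yztk jeco dzx qmg hngx nkx pli
Hunk 3: at line 3 remove [qmg,hngx] add [pix,dbnd] -> 8 lines: omoe yztk jeco dzx pix dbnd nkx pli
Hunk 4: at line 1 remove [yztk] add [vyv] -> 8 lines: omoe vyv jeco dzx pix dbnd nkx pli
Hunk 5: at line 3 remove [pix,dbnd] add [rycq,nkopr,xzbpo] -> 9 lines: omoe vyv jeco dzx rycq nkopr xzbpo nkx pli
Hunk 6: at line 4 remove [rycq] add [bscs,owlg] -> 10 lines: omoe vyv jeco dzx bscs owlg nkopr xzbpo nkx pli
Final line count: 10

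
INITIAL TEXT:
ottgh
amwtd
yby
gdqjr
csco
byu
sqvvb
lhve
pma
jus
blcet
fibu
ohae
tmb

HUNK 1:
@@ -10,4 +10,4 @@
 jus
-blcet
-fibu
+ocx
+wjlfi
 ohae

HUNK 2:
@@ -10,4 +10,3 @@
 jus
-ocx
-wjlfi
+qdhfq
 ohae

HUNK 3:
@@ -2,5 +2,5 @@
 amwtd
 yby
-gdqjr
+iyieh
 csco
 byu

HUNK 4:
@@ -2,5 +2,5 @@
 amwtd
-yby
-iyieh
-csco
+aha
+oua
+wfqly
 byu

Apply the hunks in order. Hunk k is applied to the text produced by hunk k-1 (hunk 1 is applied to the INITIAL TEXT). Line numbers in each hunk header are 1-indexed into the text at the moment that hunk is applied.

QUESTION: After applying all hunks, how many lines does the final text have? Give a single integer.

Hunk 1: at line 10 remove [blcet,fibu] add [ocx,wjlfi] -> 14 lines: ottgh amwtd yby gdqjr csco byu sqvvb lhve pma jus ocx wjlfi ohae tmb
Hunk 2: at line 10 remove [ocx,wjlfi] add [qdhfq] -> 13 lines: ottgh amwtd yby gdqjr csco byu sqvvb lhve pma jus qdhfq ohae tmb
Hunk 3: at line 2 remove [gdqjr] add [iyieh] -> 13 lines: ottgh amwtd yby iyieh csco byu sqvvb lhve pma jus qdhfq ohae tmb
Hunk 4: at line 2 remove [yby,iyieh,csco] add [aha,oua,wfqly] -> 13 lines: ottgh amwtd aha oua wfqly byu sqvvb lhve pma jus qdhfq ohae tmb
Final line count: 13

Answer: 13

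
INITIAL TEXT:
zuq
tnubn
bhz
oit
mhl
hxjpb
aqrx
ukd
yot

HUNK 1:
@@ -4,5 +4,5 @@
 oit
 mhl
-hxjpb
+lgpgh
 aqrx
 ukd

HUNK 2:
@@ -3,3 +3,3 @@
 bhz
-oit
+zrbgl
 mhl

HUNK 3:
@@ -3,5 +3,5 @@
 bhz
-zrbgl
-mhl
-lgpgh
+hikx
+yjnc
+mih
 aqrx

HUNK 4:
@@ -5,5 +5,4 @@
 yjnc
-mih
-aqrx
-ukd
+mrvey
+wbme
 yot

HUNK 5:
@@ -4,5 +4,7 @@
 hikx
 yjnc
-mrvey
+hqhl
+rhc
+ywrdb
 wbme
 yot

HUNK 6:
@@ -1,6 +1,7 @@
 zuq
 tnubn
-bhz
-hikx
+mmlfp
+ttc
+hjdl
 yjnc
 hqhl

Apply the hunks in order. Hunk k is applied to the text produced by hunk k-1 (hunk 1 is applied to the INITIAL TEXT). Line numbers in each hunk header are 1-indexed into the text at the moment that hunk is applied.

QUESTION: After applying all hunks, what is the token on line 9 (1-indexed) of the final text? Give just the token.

Hunk 1: at line 4 remove [hxjpb] add [lgpgh] -> 9 lines: zuq tnubn bhz oit mhl lgpgh aqrx ukd yot
Hunk 2: at line 3 remove [oit] add [zrbgl] -> 9 lines: zuq tnubn bhz zrbgl mhl lgpgh aqrx ukd yot
Hunk 3: at line 3 remove [zrbgl,mhl,lgpgh] add [hikx,yjnc,mih] -> 9 lines: zuq tnubn bhz hikx yjnc mih aqrx ukd yot
Hunk 4: at line 5 remove [mih,aqrx,ukd] add [mrvey,wbme] -> 8 lines: zuq tnubn bhz hikx yjnc mrvey wbme yot
Hunk 5: at line 4 remove [mrvey] add [hqhl,rhc,ywrdb] -> 10 lines: zuq tnubn bhz hikx yjnc hqhl rhc ywrdb wbme yot
Hunk 6: at line 1 remove [bhz,hikx] add [mmlfp,ttc,hjdl] -> 11 lines: zuq tnubn mmlfp ttc hjdl yjnc hqhl rhc ywrdb wbme yot
Final line 9: ywrdb

Answer: ywrdb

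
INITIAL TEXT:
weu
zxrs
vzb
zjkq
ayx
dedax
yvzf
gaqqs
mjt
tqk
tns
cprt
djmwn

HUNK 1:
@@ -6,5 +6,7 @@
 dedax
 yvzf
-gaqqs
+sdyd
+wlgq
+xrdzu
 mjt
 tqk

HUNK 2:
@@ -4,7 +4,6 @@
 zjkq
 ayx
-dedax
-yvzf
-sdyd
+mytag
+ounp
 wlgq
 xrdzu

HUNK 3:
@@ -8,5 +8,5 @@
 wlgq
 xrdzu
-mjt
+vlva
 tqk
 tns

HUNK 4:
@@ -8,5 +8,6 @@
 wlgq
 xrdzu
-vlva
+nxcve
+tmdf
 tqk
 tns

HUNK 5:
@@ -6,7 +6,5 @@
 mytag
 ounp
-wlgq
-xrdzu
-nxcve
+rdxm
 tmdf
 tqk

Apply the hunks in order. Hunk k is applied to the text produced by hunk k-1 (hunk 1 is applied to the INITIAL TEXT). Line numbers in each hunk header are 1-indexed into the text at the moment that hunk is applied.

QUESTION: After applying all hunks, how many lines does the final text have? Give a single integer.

Hunk 1: at line 6 remove [gaqqs] add [sdyd,wlgq,xrdzu] -> 15 lines: weu zxrs vzb zjkq ayx dedax yvzf sdyd wlgq xrdzu mjt tqk tns cprt djmwn
Hunk 2: at line 4 remove [dedax,yvzf,sdyd] add [mytag,ounp] -> 14 lines: weu zxrs vzb zjkq ayx mytag ounp wlgq xrdzu mjt tqk tns cprt djmwn
Hunk 3: at line 8 remove [mjt] add [vlva] -> 14 lines: weu zxrs vzb zjkq ayx mytag ounp wlgq xrdzu vlva tqk tns cprt djmwn
Hunk 4: at line 8 remove [vlva] add [nxcve,tmdf] -> 15 lines: weu zxrs vzb zjkq ayx mytag ounp wlgq xrdzu nxcve tmdf tqk tns cprt djmwn
Hunk 5: at line 6 remove [wlgq,xrdzu,nxcve] add [rdxm] -> 13 lines: weu zxrs vzb zjkq ayx mytag ounp rdxm tmdf tqk tns cprt djmwn
Final line count: 13

Answer: 13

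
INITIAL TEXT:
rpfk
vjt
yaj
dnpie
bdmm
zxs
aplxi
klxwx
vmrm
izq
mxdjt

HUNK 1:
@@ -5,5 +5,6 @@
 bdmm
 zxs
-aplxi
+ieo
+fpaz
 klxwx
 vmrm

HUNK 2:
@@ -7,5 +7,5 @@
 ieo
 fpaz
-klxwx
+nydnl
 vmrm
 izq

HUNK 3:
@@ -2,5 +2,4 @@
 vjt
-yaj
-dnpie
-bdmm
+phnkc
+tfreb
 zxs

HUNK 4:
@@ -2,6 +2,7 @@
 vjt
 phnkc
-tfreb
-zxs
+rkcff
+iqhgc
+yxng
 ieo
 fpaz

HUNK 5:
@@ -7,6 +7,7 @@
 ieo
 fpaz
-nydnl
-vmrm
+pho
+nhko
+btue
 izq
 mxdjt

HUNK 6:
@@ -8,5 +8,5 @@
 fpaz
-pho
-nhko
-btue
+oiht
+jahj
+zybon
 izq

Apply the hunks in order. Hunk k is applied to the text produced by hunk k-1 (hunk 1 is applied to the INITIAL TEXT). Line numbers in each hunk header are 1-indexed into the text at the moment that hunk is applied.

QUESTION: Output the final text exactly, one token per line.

Answer: rpfk
vjt
phnkc
rkcff
iqhgc
yxng
ieo
fpaz
oiht
jahj
zybon
izq
mxdjt

Derivation:
Hunk 1: at line 5 remove [aplxi] add [ieo,fpaz] -> 12 lines: rpfk vjt yaj dnpie bdmm zxs ieo fpaz klxwx vmrm izq mxdjt
Hunk 2: at line 7 remove [klxwx] add [nydnl] -> 12 lines: rpfk vjt yaj dnpie bdmm zxs ieo fpaz nydnl vmrm izq mxdjt
Hunk 3: at line 2 remove [yaj,dnpie,bdmm] add [phnkc,tfreb] -> 11 lines: rpfk vjt phnkc tfreb zxs ieo fpaz nydnl vmrm izq mxdjt
Hunk 4: at line 2 remove [tfreb,zxs] add [rkcff,iqhgc,yxng] -> 12 lines: rpfk vjt phnkc rkcff iqhgc yxng ieo fpaz nydnl vmrm izq mxdjt
Hunk 5: at line 7 remove [nydnl,vmrm] add [pho,nhko,btue] -> 13 lines: rpfk vjt phnkc rkcff iqhgc yxng ieo fpaz pho nhko btue izq mxdjt
Hunk 6: at line 8 remove [pho,nhko,btue] add [oiht,jahj,zybon] -> 13 lines: rpfk vjt phnkc rkcff iqhgc yxng ieo fpaz oiht jahj zybon izq mxdjt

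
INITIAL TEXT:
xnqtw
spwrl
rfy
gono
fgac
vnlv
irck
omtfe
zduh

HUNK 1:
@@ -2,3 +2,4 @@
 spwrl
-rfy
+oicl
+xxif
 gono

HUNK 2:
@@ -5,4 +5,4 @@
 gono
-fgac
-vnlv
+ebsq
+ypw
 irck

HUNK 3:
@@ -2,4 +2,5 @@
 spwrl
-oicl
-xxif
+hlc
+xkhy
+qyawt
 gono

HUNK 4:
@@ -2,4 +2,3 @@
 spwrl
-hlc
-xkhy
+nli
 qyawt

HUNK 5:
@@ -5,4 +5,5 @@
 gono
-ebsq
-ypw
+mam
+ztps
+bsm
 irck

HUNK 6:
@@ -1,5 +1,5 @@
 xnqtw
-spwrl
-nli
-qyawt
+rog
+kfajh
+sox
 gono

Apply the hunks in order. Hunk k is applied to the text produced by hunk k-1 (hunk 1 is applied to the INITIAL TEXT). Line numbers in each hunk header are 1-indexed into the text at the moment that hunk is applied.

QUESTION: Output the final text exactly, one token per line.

Hunk 1: at line 2 remove [rfy] add [oicl,xxif] -> 10 lines: xnqtw spwrl oicl xxif gono fgac vnlv irck omtfe zduh
Hunk 2: at line 5 remove [fgac,vnlv] add [ebsq,ypw] -> 10 lines: xnqtw spwrl oicl xxif gono ebsq ypw irck omtfe zduh
Hunk 3: at line 2 remove [oicl,xxif] add [hlc,xkhy,qyawt] -> 11 lines: xnqtw spwrl hlc xkhy qyawt gono ebsq ypw irck omtfe zduh
Hunk 4: at line 2 remove [hlc,xkhy] add [nli] -> 10 lines: xnqtw spwrl nli qyawt gono ebsq ypw irck omtfe zduh
Hunk 5: at line 5 remove [ebsq,ypw] add [mam,ztps,bsm] -> 11 lines: xnqtw spwrl nli qyawt gono mam ztps bsm irck omtfe zduh
Hunk 6: at line 1 remove [spwrl,nli,qyawt] add [rog,kfajh,sox] -> 11 lines: xnqtw rog kfajh sox gono mam ztps bsm irck omtfe zduh

Answer: xnqtw
rog
kfajh
sox
gono
mam
ztps
bsm
irck
omtfe
zduh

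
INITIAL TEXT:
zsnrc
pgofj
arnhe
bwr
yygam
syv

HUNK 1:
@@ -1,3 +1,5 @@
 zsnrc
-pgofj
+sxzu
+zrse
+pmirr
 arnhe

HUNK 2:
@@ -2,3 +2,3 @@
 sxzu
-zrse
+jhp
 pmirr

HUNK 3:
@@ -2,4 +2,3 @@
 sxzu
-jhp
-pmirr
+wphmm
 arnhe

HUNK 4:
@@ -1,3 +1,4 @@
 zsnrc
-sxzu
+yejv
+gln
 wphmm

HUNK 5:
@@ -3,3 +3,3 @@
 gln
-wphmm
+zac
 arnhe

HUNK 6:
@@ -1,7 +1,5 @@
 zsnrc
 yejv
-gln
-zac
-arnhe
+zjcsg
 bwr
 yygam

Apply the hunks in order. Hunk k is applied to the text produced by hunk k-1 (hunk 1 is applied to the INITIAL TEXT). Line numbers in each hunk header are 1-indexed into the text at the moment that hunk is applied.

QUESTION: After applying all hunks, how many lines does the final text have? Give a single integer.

Answer: 6

Derivation:
Hunk 1: at line 1 remove [pgofj] add [sxzu,zrse,pmirr] -> 8 lines: zsnrc sxzu zrse pmirr arnhe bwr yygam syv
Hunk 2: at line 2 remove [zrse] add [jhp] -> 8 lines: zsnrc sxzu jhp pmirr arnhe bwr yygam syv
Hunk 3: at line 2 remove [jhp,pmirr] add [wphmm] -> 7 lines: zsnrc sxzu wphmm arnhe bwr yygam syv
Hunk 4: at line 1 remove [sxzu] add [yejv,gln] -> 8 lines: zsnrc yejv gln wphmm arnhe bwr yygam syv
Hunk 5: at line 3 remove [wphmm] add [zac] -> 8 lines: zsnrc yejv gln zac arnhe bwr yygam syv
Hunk 6: at line 1 remove [gln,zac,arnhe] add [zjcsg] -> 6 lines: zsnrc yejv zjcsg bwr yygam syv
Final line count: 6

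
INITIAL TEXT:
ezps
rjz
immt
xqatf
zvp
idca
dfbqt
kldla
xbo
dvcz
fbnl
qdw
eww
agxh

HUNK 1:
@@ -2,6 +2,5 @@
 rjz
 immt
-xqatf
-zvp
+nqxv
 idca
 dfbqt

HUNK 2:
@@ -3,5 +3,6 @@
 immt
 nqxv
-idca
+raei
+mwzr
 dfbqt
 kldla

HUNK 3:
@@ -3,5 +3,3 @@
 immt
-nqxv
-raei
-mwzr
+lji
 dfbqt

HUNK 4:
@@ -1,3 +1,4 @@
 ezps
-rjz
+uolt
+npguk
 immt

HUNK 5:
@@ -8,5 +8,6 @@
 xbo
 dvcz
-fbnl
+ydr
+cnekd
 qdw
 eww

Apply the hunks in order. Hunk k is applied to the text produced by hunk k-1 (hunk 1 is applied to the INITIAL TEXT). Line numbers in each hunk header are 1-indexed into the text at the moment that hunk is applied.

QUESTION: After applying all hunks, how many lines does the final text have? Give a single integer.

Answer: 14

Derivation:
Hunk 1: at line 2 remove [xqatf,zvp] add [nqxv] -> 13 lines: ezps rjz immt nqxv idca dfbqt kldla xbo dvcz fbnl qdw eww agxh
Hunk 2: at line 3 remove [idca] add [raei,mwzr] -> 14 lines: ezps rjz immt nqxv raei mwzr dfbqt kldla xbo dvcz fbnl qdw eww agxh
Hunk 3: at line 3 remove [nqxv,raei,mwzr] add [lji] -> 12 lines: ezps rjz immt lji dfbqt kldla xbo dvcz fbnl qdw eww agxh
Hunk 4: at line 1 remove [rjz] add [uolt,npguk] -> 13 lines: ezps uolt npguk immt lji dfbqt kldla xbo dvcz fbnl qdw eww agxh
Hunk 5: at line 8 remove [fbnl] add [ydr,cnekd] -> 14 lines: ezps uolt npguk immt lji dfbqt kldla xbo dvcz ydr cnekd qdw eww agxh
Final line count: 14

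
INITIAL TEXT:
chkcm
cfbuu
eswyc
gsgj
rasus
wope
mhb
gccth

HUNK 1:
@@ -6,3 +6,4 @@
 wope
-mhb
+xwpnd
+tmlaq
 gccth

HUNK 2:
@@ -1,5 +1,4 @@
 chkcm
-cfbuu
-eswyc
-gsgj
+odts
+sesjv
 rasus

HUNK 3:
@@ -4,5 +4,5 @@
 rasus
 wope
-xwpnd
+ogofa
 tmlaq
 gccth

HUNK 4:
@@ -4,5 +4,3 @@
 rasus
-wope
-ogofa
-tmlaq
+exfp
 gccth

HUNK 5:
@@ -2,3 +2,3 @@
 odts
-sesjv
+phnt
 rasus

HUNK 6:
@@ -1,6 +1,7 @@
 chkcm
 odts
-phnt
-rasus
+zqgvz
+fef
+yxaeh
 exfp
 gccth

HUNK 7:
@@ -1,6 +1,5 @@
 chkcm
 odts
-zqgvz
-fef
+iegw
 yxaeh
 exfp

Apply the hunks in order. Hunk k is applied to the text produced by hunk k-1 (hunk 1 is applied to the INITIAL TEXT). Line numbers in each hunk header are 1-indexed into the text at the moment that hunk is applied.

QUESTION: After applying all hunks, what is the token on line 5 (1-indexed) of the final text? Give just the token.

Answer: exfp

Derivation:
Hunk 1: at line 6 remove [mhb] add [xwpnd,tmlaq] -> 9 lines: chkcm cfbuu eswyc gsgj rasus wope xwpnd tmlaq gccth
Hunk 2: at line 1 remove [cfbuu,eswyc,gsgj] add [odts,sesjv] -> 8 lines: chkcm odts sesjv rasus wope xwpnd tmlaq gccth
Hunk 3: at line 4 remove [xwpnd] add [ogofa] -> 8 lines: chkcm odts sesjv rasus wope ogofa tmlaq gccth
Hunk 4: at line 4 remove [wope,ogofa,tmlaq] add [exfp] -> 6 lines: chkcm odts sesjv rasus exfp gccth
Hunk 5: at line 2 remove [sesjv] add [phnt] -> 6 lines: chkcm odts phnt rasus exfp gccth
Hunk 6: at line 1 remove [phnt,rasus] add [zqgvz,fef,yxaeh] -> 7 lines: chkcm odts zqgvz fef yxaeh exfp gccth
Hunk 7: at line 1 remove [zqgvz,fef] add [iegw] -> 6 lines: chkcm odts iegw yxaeh exfp gccth
Final line 5: exfp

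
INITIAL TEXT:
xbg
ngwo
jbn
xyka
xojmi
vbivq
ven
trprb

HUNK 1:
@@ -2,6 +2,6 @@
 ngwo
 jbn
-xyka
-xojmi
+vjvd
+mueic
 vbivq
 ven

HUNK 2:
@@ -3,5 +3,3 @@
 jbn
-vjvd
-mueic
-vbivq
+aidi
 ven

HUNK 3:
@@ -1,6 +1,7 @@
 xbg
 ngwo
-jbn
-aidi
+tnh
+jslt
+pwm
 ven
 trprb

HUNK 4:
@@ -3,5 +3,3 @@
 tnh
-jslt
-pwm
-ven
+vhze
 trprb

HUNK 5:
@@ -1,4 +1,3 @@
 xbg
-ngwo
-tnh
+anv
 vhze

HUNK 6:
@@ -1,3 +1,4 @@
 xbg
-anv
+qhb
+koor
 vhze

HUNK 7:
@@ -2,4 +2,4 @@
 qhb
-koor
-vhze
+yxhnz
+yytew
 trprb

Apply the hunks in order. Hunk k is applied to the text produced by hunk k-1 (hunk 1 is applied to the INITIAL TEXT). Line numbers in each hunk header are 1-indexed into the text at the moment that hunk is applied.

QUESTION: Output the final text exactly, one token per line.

Answer: xbg
qhb
yxhnz
yytew
trprb

Derivation:
Hunk 1: at line 2 remove [xyka,xojmi] add [vjvd,mueic] -> 8 lines: xbg ngwo jbn vjvd mueic vbivq ven trprb
Hunk 2: at line 3 remove [vjvd,mueic,vbivq] add [aidi] -> 6 lines: xbg ngwo jbn aidi ven trprb
Hunk 3: at line 1 remove [jbn,aidi] add [tnh,jslt,pwm] -> 7 lines: xbg ngwo tnh jslt pwm ven trprb
Hunk 4: at line 3 remove [jslt,pwm,ven] add [vhze] -> 5 lines: xbg ngwo tnh vhze trprb
Hunk 5: at line 1 remove [ngwo,tnh] add [anv] -> 4 lines: xbg anv vhze trprb
Hunk 6: at line 1 remove [anv] add [qhb,koor] -> 5 lines: xbg qhb koor vhze trprb
Hunk 7: at line 2 remove [koor,vhze] add [yxhnz,yytew] -> 5 lines: xbg qhb yxhnz yytew trprb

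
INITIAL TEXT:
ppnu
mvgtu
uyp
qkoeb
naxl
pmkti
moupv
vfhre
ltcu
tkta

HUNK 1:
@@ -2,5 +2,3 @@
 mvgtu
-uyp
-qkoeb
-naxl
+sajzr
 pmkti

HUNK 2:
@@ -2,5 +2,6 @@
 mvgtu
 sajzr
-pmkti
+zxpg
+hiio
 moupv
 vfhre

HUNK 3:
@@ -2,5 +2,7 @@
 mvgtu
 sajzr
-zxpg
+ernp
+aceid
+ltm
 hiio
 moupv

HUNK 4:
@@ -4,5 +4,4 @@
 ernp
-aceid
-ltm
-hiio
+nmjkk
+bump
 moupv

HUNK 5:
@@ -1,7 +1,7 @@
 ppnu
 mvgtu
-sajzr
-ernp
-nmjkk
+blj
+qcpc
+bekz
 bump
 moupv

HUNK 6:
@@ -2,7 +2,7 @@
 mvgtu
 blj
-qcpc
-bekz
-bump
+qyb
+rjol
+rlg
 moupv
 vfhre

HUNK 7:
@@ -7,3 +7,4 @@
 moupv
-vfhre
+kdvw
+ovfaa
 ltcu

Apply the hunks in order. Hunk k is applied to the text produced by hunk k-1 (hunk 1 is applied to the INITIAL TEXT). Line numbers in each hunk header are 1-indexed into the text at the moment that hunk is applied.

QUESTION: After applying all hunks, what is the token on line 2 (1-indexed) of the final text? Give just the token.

Answer: mvgtu

Derivation:
Hunk 1: at line 2 remove [uyp,qkoeb,naxl] add [sajzr] -> 8 lines: ppnu mvgtu sajzr pmkti moupv vfhre ltcu tkta
Hunk 2: at line 2 remove [pmkti] add [zxpg,hiio] -> 9 lines: ppnu mvgtu sajzr zxpg hiio moupv vfhre ltcu tkta
Hunk 3: at line 2 remove [zxpg] add [ernp,aceid,ltm] -> 11 lines: ppnu mvgtu sajzr ernp aceid ltm hiio moupv vfhre ltcu tkta
Hunk 4: at line 4 remove [aceid,ltm,hiio] add [nmjkk,bump] -> 10 lines: ppnu mvgtu sajzr ernp nmjkk bump moupv vfhre ltcu tkta
Hunk 5: at line 1 remove [sajzr,ernp,nmjkk] add [blj,qcpc,bekz] -> 10 lines: ppnu mvgtu blj qcpc bekz bump moupv vfhre ltcu tkta
Hunk 6: at line 2 remove [qcpc,bekz,bump] add [qyb,rjol,rlg] -> 10 lines: ppnu mvgtu blj qyb rjol rlg moupv vfhre ltcu tkta
Hunk 7: at line 7 remove [vfhre] add [kdvw,ovfaa] -> 11 lines: ppnu mvgtu blj qyb rjol rlg moupv kdvw ovfaa ltcu tkta
Final line 2: mvgtu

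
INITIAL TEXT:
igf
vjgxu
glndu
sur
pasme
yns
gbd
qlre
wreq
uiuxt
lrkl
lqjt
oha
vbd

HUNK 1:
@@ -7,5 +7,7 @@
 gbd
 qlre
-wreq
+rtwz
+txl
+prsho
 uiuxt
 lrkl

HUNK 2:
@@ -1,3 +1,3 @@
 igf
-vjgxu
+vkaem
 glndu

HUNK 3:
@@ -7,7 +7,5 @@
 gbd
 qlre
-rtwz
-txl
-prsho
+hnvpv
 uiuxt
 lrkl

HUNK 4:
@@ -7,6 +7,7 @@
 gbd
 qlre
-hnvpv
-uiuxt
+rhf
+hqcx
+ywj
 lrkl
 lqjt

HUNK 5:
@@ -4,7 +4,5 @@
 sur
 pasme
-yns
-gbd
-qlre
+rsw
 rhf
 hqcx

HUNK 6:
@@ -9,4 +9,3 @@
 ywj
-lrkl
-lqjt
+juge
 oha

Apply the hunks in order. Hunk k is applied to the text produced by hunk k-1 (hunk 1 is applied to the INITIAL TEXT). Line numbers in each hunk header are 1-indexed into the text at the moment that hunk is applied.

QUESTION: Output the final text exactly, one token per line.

Hunk 1: at line 7 remove [wreq] add [rtwz,txl,prsho] -> 16 lines: igf vjgxu glndu sur pasme yns gbd qlre rtwz txl prsho uiuxt lrkl lqjt oha vbd
Hunk 2: at line 1 remove [vjgxu] add [vkaem] -> 16 lines: igf vkaem glndu sur pasme yns gbd qlre rtwz txl prsho uiuxt lrkl lqjt oha vbd
Hunk 3: at line 7 remove [rtwz,txl,prsho] add [hnvpv] -> 14 lines: igf vkaem glndu sur pasme yns gbd qlre hnvpv uiuxt lrkl lqjt oha vbd
Hunk 4: at line 7 remove [hnvpv,uiuxt] add [rhf,hqcx,ywj] -> 15 lines: igf vkaem glndu sur pasme yns gbd qlre rhf hqcx ywj lrkl lqjt oha vbd
Hunk 5: at line 4 remove [yns,gbd,qlre] add [rsw] -> 13 lines: igf vkaem glndu sur pasme rsw rhf hqcx ywj lrkl lqjt oha vbd
Hunk 6: at line 9 remove [lrkl,lqjt] add [juge] -> 12 lines: igf vkaem glndu sur pasme rsw rhf hqcx ywj juge oha vbd

Answer: igf
vkaem
glndu
sur
pasme
rsw
rhf
hqcx
ywj
juge
oha
vbd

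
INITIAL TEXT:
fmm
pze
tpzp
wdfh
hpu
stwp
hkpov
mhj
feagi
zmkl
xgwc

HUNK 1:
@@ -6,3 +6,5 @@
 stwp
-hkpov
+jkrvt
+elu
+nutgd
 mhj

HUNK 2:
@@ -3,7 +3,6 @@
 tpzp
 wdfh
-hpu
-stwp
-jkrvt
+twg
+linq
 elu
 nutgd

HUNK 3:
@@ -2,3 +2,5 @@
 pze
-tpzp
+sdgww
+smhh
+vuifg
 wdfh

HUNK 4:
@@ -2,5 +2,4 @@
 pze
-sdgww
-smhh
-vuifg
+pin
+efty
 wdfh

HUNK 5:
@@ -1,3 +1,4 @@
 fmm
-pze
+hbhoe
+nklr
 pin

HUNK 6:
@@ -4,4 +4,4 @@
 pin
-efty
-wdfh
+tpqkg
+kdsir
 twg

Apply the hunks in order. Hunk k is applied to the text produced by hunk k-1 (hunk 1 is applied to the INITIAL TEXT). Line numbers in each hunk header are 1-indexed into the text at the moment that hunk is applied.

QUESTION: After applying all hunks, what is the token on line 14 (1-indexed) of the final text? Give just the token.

Answer: xgwc

Derivation:
Hunk 1: at line 6 remove [hkpov] add [jkrvt,elu,nutgd] -> 13 lines: fmm pze tpzp wdfh hpu stwp jkrvt elu nutgd mhj feagi zmkl xgwc
Hunk 2: at line 3 remove [hpu,stwp,jkrvt] add [twg,linq] -> 12 lines: fmm pze tpzp wdfh twg linq elu nutgd mhj feagi zmkl xgwc
Hunk 3: at line 2 remove [tpzp] add [sdgww,smhh,vuifg] -> 14 lines: fmm pze sdgww smhh vuifg wdfh twg linq elu nutgd mhj feagi zmkl xgwc
Hunk 4: at line 2 remove [sdgww,smhh,vuifg] add [pin,efty] -> 13 lines: fmm pze pin efty wdfh twg linq elu nutgd mhj feagi zmkl xgwc
Hunk 5: at line 1 remove [pze] add [hbhoe,nklr] -> 14 lines: fmm hbhoe nklr pin efty wdfh twg linq elu nutgd mhj feagi zmkl xgwc
Hunk 6: at line 4 remove [efty,wdfh] add [tpqkg,kdsir] -> 14 lines: fmm hbhoe nklr pin tpqkg kdsir twg linq elu nutgd mhj feagi zmkl xgwc
Final line 14: xgwc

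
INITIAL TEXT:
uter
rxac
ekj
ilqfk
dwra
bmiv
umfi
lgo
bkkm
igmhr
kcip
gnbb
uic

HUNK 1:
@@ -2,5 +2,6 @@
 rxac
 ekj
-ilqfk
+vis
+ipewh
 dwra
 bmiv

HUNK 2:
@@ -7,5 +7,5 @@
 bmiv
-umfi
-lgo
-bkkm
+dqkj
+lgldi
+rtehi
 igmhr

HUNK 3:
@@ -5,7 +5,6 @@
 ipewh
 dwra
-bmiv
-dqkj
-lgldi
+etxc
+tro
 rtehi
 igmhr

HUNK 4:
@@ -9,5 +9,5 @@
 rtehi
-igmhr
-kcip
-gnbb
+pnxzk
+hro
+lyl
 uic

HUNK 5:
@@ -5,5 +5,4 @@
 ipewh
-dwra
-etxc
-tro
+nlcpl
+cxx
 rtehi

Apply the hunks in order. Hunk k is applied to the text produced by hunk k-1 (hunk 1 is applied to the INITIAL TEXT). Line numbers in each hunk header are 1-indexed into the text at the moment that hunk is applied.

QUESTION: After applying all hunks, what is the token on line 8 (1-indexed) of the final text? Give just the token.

Hunk 1: at line 2 remove [ilqfk] add [vis,ipewh] -> 14 lines: uter rxac ekj vis ipewh dwra bmiv umfi lgo bkkm igmhr kcip gnbb uic
Hunk 2: at line 7 remove [umfi,lgo,bkkm] add [dqkj,lgldi,rtehi] -> 14 lines: uter rxac ekj vis ipewh dwra bmiv dqkj lgldi rtehi igmhr kcip gnbb uic
Hunk 3: at line 5 remove [bmiv,dqkj,lgldi] add [etxc,tro] -> 13 lines: uter rxac ekj vis ipewh dwra etxc tro rtehi igmhr kcip gnbb uic
Hunk 4: at line 9 remove [igmhr,kcip,gnbb] add [pnxzk,hro,lyl] -> 13 lines: uter rxac ekj vis ipewh dwra etxc tro rtehi pnxzk hro lyl uic
Hunk 5: at line 5 remove [dwra,etxc,tro] add [nlcpl,cxx] -> 12 lines: uter rxac ekj vis ipewh nlcpl cxx rtehi pnxzk hro lyl uic
Final line 8: rtehi

Answer: rtehi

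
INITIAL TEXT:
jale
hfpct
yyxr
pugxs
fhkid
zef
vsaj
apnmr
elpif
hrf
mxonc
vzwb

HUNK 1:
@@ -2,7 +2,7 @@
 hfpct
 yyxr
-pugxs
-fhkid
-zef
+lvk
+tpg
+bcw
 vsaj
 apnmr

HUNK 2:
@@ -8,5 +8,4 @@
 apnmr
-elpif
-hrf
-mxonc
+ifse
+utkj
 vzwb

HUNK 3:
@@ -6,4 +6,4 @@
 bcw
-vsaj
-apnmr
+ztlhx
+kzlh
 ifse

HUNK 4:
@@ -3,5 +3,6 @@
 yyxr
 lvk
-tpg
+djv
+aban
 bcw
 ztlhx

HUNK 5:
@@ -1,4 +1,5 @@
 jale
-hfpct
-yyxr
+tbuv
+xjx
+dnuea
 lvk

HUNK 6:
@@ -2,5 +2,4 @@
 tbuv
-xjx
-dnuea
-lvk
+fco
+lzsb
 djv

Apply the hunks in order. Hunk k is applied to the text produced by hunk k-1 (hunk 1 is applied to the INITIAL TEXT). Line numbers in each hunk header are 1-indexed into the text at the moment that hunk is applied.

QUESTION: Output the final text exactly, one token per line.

Hunk 1: at line 2 remove [pugxs,fhkid,zef] add [lvk,tpg,bcw] -> 12 lines: jale hfpct yyxr lvk tpg bcw vsaj apnmr elpif hrf mxonc vzwb
Hunk 2: at line 8 remove [elpif,hrf,mxonc] add [ifse,utkj] -> 11 lines: jale hfpct yyxr lvk tpg bcw vsaj apnmr ifse utkj vzwb
Hunk 3: at line 6 remove [vsaj,apnmr] add [ztlhx,kzlh] -> 11 lines: jale hfpct yyxr lvk tpg bcw ztlhx kzlh ifse utkj vzwb
Hunk 4: at line 3 remove [tpg] add [djv,aban] -> 12 lines: jale hfpct yyxr lvk djv aban bcw ztlhx kzlh ifse utkj vzwb
Hunk 5: at line 1 remove [hfpct,yyxr] add [tbuv,xjx,dnuea] -> 13 lines: jale tbuv xjx dnuea lvk djv aban bcw ztlhx kzlh ifse utkj vzwb
Hunk 6: at line 2 remove [xjx,dnuea,lvk] add [fco,lzsb] -> 12 lines: jale tbuv fco lzsb djv aban bcw ztlhx kzlh ifse utkj vzwb

Answer: jale
tbuv
fco
lzsb
djv
aban
bcw
ztlhx
kzlh
ifse
utkj
vzwb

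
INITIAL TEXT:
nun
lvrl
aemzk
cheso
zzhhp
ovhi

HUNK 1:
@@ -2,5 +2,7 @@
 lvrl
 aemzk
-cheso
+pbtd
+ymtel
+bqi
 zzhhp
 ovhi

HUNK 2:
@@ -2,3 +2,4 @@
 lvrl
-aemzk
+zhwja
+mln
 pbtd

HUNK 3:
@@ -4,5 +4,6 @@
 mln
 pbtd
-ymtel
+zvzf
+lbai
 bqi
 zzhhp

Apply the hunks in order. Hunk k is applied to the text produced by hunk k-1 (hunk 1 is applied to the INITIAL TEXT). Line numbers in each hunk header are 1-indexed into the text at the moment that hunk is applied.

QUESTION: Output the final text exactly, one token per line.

Hunk 1: at line 2 remove [cheso] add [pbtd,ymtel,bqi] -> 8 lines: nun lvrl aemzk pbtd ymtel bqi zzhhp ovhi
Hunk 2: at line 2 remove [aemzk] add [zhwja,mln] -> 9 lines: nun lvrl zhwja mln pbtd ymtel bqi zzhhp ovhi
Hunk 3: at line 4 remove [ymtel] add [zvzf,lbai] -> 10 lines: nun lvrl zhwja mln pbtd zvzf lbai bqi zzhhp ovhi

Answer: nun
lvrl
zhwja
mln
pbtd
zvzf
lbai
bqi
zzhhp
ovhi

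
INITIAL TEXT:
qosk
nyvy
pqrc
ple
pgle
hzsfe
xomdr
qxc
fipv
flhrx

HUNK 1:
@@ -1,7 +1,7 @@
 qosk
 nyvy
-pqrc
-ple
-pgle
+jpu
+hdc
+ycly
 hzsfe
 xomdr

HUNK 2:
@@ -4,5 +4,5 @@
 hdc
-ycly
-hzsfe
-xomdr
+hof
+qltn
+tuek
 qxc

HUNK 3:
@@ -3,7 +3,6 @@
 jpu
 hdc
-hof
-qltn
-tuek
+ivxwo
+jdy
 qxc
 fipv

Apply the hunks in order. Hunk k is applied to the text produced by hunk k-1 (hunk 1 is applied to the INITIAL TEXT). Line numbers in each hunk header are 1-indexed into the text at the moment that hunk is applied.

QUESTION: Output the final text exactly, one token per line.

Answer: qosk
nyvy
jpu
hdc
ivxwo
jdy
qxc
fipv
flhrx

Derivation:
Hunk 1: at line 1 remove [pqrc,ple,pgle] add [jpu,hdc,ycly] -> 10 lines: qosk nyvy jpu hdc ycly hzsfe xomdr qxc fipv flhrx
Hunk 2: at line 4 remove [ycly,hzsfe,xomdr] add [hof,qltn,tuek] -> 10 lines: qosk nyvy jpu hdc hof qltn tuek qxc fipv flhrx
Hunk 3: at line 3 remove [hof,qltn,tuek] add [ivxwo,jdy] -> 9 lines: qosk nyvy jpu hdc ivxwo jdy qxc fipv flhrx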